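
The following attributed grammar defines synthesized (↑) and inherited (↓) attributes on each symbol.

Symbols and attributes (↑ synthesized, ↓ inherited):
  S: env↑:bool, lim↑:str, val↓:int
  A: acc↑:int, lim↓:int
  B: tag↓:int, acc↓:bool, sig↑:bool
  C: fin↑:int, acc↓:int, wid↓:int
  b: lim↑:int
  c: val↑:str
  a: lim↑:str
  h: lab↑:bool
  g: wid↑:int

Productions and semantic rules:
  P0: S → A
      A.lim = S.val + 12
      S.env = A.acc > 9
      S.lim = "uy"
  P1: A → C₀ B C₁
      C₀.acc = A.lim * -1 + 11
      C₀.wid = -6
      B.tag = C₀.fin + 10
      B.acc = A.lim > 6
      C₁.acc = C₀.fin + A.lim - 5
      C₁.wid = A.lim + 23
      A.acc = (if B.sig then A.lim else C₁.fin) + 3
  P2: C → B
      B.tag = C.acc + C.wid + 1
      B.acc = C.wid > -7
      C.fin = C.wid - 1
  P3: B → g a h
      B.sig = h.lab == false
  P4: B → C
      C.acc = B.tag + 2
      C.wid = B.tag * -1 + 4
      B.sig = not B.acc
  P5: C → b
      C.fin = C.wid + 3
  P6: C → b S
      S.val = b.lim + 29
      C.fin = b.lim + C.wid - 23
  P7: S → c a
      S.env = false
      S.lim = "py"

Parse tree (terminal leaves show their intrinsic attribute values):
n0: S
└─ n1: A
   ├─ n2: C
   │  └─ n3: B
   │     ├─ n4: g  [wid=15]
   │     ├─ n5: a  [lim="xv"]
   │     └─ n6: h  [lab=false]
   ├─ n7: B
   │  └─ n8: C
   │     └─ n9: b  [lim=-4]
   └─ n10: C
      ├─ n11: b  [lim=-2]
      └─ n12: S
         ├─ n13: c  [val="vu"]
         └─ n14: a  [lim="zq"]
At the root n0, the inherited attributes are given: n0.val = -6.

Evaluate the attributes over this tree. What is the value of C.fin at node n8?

1. n0.val = -6  [given at root]
2. n1.lim = 6  [S.val + 12]
3. n2.acc = 5  [A.lim * -1 + 11]
4. n2.wid = -6  [-6]
5. n3.tag = 0  [C.acc + C.wid + 1]
6. n3.acc = true  [C.wid > -7]
7. n4.wid = 15  [terminal]
8. n5.lim = "xv"  [terminal]
9. n6.lab = false  [terminal]
10. n3.sig = true  [h.lab == false]
11. n2.fin = -7  [C.wid - 1]
12. n7.tag = 3  [C₀.fin + 10]
13. n7.acc = false  [A.lim > 6]
14. n8.acc = 5  [B.tag + 2]
15. n8.wid = 1  [B.tag * -1 + 4]
16. n9.lim = -4  [terminal]
17. n8.fin = 4  [C.wid + 3]
18. n7.sig = true  [not B.acc]
19. n10.acc = -6  [C₀.fin + A.lim - 5]
20. n10.wid = 29  [A.lim + 23]
21. n11.lim = -2  [terminal]
22. n12.val = 27  [b.lim + 29]
23. n13.val = "vu"  [terminal]
24. n14.lim = "zq"  [terminal]
25. n12.env = false  [false]
26. n12.lim = "py"  ["py"]
27. n10.fin = 4  [b.lim + C.wid - 23]
28. n1.acc = 9  [(if B.sig then A.lim else C₁.fin) + 3]
29. n0.env = false  [A.acc > 9]
30. n0.lim = "uy"  ["uy"]

4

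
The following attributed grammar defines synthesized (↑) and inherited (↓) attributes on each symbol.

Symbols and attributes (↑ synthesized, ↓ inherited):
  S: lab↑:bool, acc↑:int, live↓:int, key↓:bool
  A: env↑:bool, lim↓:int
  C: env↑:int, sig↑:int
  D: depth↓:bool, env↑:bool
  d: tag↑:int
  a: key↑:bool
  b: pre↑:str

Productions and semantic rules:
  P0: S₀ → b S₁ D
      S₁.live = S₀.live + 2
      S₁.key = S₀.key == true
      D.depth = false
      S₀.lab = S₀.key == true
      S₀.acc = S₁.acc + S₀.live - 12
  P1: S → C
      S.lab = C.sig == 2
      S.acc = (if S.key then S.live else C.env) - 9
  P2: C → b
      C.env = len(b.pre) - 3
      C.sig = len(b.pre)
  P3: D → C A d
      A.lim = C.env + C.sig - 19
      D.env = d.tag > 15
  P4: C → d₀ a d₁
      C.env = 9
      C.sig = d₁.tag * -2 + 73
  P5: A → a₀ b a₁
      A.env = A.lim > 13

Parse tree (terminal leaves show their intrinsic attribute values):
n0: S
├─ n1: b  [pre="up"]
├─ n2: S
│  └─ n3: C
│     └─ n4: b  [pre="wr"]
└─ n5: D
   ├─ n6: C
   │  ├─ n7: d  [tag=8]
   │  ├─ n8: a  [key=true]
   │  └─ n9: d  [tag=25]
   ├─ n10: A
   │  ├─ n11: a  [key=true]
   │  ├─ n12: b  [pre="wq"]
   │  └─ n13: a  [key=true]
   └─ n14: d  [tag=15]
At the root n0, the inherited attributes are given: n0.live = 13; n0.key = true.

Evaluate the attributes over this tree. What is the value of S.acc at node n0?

7

1. n0.live = 13  [given at root]
2. n0.key = true  [given at root]
3. n1.pre = "up"  [terminal]
4. n2.live = 15  [S₀.live + 2]
5. n2.key = true  [S₀.key == true]
6. n4.pre = "wr"  [terminal]
7. n3.env = -1  [len(b.pre) - 3]
8. n3.sig = 2  [len(b.pre)]
9. n2.lab = true  [C.sig == 2]
10. n2.acc = 6  [(if S.key then S.live else C.env) - 9]
11. n5.depth = false  [false]
12. n7.tag = 8  [terminal]
13. n8.key = true  [terminal]
14. n9.tag = 25  [terminal]
15. n6.env = 9  [9]
16. n6.sig = 23  [d₁.tag * -2 + 73]
17. n10.lim = 13  [C.env + C.sig - 19]
18. n11.key = true  [terminal]
19. n12.pre = "wq"  [terminal]
20. n13.key = true  [terminal]
21. n10.env = false  [A.lim > 13]
22. n14.tag = 15  [terminal]
23. n5.env = false  [d.tag > 15]
24. n0.lab = true  [S₀.key == true]
25. n0.acc = 7  [S₁.acc + S₀.live - 12]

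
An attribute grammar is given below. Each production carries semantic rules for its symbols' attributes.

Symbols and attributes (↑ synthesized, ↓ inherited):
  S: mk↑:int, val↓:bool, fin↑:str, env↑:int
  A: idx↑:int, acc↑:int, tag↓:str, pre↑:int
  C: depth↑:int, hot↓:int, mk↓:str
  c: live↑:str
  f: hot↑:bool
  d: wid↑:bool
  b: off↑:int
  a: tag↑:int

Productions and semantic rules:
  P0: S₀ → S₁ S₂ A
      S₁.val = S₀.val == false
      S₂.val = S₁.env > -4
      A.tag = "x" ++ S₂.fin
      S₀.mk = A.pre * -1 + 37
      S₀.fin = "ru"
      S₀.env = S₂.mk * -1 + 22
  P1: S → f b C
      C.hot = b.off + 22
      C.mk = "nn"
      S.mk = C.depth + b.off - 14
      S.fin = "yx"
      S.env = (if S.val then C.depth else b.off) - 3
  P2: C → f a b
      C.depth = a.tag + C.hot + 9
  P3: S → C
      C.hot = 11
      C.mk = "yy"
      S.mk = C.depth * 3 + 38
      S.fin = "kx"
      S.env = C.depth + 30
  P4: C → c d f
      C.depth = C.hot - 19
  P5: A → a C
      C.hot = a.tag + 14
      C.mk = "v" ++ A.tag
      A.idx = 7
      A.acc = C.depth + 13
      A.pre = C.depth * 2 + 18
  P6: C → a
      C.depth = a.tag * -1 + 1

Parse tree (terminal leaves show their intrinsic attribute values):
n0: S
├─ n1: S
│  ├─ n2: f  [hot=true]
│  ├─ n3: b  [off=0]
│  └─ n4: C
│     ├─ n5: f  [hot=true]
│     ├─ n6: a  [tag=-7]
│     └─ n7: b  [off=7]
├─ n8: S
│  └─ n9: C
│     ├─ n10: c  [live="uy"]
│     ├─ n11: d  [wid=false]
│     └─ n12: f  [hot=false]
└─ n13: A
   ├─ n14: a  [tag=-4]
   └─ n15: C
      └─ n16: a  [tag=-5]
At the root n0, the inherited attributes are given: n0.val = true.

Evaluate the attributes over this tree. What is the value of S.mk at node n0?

1. n0.val = true  [given at root]
2. n1.val = false  [S₀.val == false]
3. n2.hot = true  [terminal]
4. n3.off = 0  [terminal]
5. n4.hot = 22  [b.off + 22]
6. n4.mk = "nn"  ["nn"]
7. n5.hot = true  [terminal]
8. n6.tag = -7  [terminal]
9. n7.off = 7  [terminal]
10. n4.depth = 24  [a.tag + C.hot + 9]
11. n1.mk = 10  [C.depth + b.off - 14]
12. n1.fin = "yx"  ["yx"]
13. n1.env = -3  [(if S.val then C.depth else b.off) - 3]
14. n8.val = true  [S₁.env > -4]
15. n9.hot = 11  [11]
16. n9.mk = "yy"  ["yy"]
17. n10.live = "uy"  [terminal]
18. n11.wid = false  [terminal]
19. n12.hot = false  [terminal]
20. n9.depth = -8  [C.hot - 19]
21. n8.mk = 14  [C.depth * 3 + 38]
22. n8.fin = "kx"  ["kx"]
23. n8.env = 22  [C.depth + 30]
24. n13.tag = "xkx"  ["x" ++ S₂.fin]
25. n14.tag = -4  [terminal]
26. n15.hot = 10  [a.tag + 14]
27. n15.mk = "vxkx"  ["v" ++ A.tag]
28. n16.tag = -5  [terminal]
29. n15.depth = 6  [a.tag * -1 + 1]
30. n13.idx = 7  [7]
31. n13.acc = 19  [C.depth + 13]
32. n13.pre = 30  [C.depth * 2 + 18]
33. n0.mk = 7  [A.pre * -1 + 37]
34. n0.fin = "ru"  ["ru"]
35. n0.env = 8  [S₂.mk * -1 + 22]

7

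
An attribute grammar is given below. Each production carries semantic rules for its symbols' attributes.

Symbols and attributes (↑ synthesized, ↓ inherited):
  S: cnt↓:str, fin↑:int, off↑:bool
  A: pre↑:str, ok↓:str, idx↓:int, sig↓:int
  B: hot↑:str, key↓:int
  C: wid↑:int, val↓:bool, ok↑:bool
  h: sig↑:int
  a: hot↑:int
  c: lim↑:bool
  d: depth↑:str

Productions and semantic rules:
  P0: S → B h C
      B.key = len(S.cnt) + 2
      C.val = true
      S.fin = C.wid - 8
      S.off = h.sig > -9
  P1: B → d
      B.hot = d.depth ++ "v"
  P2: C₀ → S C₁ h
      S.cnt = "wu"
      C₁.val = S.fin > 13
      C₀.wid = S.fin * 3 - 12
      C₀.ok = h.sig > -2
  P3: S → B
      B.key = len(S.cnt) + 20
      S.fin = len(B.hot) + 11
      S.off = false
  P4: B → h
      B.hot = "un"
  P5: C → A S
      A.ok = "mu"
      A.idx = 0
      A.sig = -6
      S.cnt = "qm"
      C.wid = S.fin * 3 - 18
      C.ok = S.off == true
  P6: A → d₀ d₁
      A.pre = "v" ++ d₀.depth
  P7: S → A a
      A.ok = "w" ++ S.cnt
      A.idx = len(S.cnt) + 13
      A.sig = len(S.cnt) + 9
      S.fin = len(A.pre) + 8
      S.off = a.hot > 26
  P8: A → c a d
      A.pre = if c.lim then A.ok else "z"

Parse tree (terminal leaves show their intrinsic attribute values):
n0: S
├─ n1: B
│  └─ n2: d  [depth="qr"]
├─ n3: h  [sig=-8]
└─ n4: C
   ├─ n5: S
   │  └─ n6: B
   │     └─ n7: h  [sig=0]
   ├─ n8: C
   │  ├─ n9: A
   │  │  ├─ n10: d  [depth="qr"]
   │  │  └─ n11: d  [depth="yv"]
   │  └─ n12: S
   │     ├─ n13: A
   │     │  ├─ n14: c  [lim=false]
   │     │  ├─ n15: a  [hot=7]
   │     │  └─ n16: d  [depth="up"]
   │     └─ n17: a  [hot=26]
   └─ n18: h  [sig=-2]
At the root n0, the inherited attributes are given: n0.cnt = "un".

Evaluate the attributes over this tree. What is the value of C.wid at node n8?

9

1. n0.cnt = "un"  [given at root]
2. n1.key = 4  [len(S.cnt) + 2]
3. n2.depth = "qr"  [terminal]
4. n1.hot = "qrv"  [d.depth ++ "v"]
5. n3.sig = -8  [terminal]
6. n4.val = true  [true]
7. n5.cnt = "wu"  ["wu"]
8. n6.key = 22  [len(S.cnt) + 20]
9. n7.sig = 0  [terminal]
10. n6.hot = "un"  ["un"]
11. n5.fin = 13  [len(B.hot) + 11]
12. n5.off = false  [false]
13. n8.val = false  [S.fin > 13]
14. n9.ok = "mu"  ["mu"]
15. n9.idx = 0  [0]
16. n9.sig = -6  [-6]
17. n10.depth = "qr"  [terminal]
18. n11.depth = "yv"  [terminal]
19. n9.pre = "vqr"  ["v" ++ d₀.depth]
20. n12.cnt = "qm"  ["qm"]
21. n13.ok = "wqm"  ["w" ++ S.cnt]
22. n13.idx = 15  [len(S.cnt) + 13]
23. n13.sig = 11  [len(S.cnt) + 9]
24. n14.lim = false  [terminal]
25. n15.hot = 7  [terminal]
26. n16.depth = "up"  [terminal]
27. n13.pre = "z"  [if c.lim then A.ok else "z"]
28. n17.hot = 26  [terminal]
29. n12.fin = 9  [len(A.pre) + 8]
30. n12.off = false  [a.hot > 26]
31. n8.wid = 9  [S.fin * 3 - 18]
32. n8.ok = false  [S.off == true]
33. n18.sig = -2  [terminal]
34. n4.wid = 27  [S.fin * 3 - 12]
35. n4.ok = false  [h.sig > -2]
36. n0.fin = 19  [C.wid - 8]
37. n0.off = true  [h.sig > -9]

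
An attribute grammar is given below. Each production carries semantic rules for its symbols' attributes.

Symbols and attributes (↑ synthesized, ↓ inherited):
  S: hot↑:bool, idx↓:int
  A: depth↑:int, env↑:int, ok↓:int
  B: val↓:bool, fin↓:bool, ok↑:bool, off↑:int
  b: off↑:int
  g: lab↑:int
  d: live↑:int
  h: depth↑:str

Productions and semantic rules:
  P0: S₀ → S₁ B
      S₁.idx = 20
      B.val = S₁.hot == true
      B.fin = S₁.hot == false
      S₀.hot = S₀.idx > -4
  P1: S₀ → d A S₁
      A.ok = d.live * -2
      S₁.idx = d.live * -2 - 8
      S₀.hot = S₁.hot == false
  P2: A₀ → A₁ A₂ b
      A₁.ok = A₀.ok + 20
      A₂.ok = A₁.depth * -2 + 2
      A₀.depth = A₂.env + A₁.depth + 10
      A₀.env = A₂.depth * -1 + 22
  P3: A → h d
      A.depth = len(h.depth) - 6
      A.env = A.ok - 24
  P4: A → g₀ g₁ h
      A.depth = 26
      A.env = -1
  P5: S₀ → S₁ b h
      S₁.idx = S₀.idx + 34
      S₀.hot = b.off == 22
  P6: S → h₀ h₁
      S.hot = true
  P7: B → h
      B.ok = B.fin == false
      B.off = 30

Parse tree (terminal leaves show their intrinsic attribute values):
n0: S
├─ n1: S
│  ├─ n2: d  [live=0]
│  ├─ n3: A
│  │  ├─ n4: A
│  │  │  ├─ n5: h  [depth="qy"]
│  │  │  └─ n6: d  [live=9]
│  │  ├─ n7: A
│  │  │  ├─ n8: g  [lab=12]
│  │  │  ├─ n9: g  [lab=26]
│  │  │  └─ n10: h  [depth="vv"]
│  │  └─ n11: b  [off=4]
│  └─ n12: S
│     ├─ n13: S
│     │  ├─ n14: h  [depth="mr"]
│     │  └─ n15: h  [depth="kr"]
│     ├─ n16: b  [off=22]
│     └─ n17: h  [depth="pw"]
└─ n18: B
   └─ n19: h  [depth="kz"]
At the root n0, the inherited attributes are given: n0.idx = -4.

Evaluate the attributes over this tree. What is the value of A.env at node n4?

1. n0.idx = -4  [given at root]
2. n1.idx = 20  [20]
3. n2.live = 0  [terminal]
4. n3.ok = 0  [d.live * -2]
5. n4.ok = 20  [A₀.ok + 20]
6. n5.depth = "qy"  [terminal]
7. n6.live = 9  [terminal]
8. n4.depth = -4  [len(h.depth) - 6]
9. n4.env = -4  [A.ok - 24]
10. n7.ok = 10  [A₁.depth * -2 + 2]
11. n8.lab = 12  [terminal]
12. n9.lab = 26  [terminal]
13. n10.depth = "vv"  [terminal]
14. n7.depth = 26  [26]
15. n7.env = -1  [-1]
16. n11.off = 4  [terminal]
17. n3.depth = 5  [A₂.env + A₁.depth + 10]
18. n3.env = -4  [A₂.depth * -1 + 22]
19. n12.idx = -8  [d.live * -2 - 8]
20. n13.idx = 26  [S₀.idx + 34]
21. n14.depth = "mr"  [terminal]
22. n15.depth = "kr"  [terminal]
23. n13.hot = true  [true]
24. n16.off = 22  [terminal]
25. n17.depth = "pw"  [terminal]
26. n12.hot = true  [b.off == 22]
27. n1.hot = false  [S₁.hot == false]
28. n18.val = false  [S₁.hot == true]
29. n18.fin = true  [S₁.hot == false]
30. n19.depth = "kz"  [terminal]
31. n18.ok = false  [B.fin == false]
32. n18.off = 30  [30]
33. n0.hot = false  [S₀.idx > -4]

-4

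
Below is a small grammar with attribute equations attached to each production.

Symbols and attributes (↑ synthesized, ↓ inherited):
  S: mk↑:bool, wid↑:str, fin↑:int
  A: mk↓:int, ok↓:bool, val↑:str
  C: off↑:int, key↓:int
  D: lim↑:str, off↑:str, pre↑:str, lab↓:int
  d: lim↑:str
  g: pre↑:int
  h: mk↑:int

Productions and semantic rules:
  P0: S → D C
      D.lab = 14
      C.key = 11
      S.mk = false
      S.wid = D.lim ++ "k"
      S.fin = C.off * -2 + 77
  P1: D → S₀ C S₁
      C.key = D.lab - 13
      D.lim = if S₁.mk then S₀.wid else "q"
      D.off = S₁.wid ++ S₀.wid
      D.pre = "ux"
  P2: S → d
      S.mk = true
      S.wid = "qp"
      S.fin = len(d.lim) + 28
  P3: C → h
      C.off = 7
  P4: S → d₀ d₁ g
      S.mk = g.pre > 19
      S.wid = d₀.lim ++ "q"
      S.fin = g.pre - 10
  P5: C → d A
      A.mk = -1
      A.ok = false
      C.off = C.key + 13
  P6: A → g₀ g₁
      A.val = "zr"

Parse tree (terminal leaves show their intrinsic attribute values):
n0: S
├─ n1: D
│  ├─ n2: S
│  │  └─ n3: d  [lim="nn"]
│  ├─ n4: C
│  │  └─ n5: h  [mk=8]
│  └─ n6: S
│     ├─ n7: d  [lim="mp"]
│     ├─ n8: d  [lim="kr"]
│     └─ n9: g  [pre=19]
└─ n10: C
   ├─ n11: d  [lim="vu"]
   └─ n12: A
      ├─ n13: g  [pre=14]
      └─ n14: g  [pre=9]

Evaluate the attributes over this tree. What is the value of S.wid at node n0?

"qk"

1. n1.lab = 14  [14]
2. n3.lim = "nn"  [terminal]
3. n2.mk = true  [true]
4. n2.wid = "qp"  ["qp"]
5. n2.fin = 30  [len(d.lim) + 28]
6. n4.key = 1  [D.lab - 13]
7. n5.mk = 8  [terminal]
8. n4.off = 7  [7]
9. n7.lim = "mp"  [terminal]
10. n8.lim = "kr"  [terminal]
11. n9.pre = 19  [terminal]
12. n6.mk = false  [g.pre > 19]
13. n6.wid = "mpq"  [d₀.lim ++ "q"]
14. n6.fin = 9  [g.pre - 10]
15. n1.lim = "q"  [if S₁.mk then S₀.wid else "q"]
16. n1.off = "mpqqp"  [S₁.wid ++ S₀.wid]
17. n1.pre = "ux"  ["ux"]
18. n10.key = 11  [11]
19. n11.lim = "vu"  [terminal]
20. n12.mk = -1  [-1]
21. n12.ok = false  [false]
22. n13.pre = 14  [terminal]
23. n14.pre = 9  [terminal]
24. n12.val = "zr"  ["zr"]
25. n10.off = 24  [C.key + 13]
26. n0.mk = false  [false]
27. n0.wid = "qk"  [D.lim ++ "k"]
28. n0.fin = 29  [C.off * -2 + 77]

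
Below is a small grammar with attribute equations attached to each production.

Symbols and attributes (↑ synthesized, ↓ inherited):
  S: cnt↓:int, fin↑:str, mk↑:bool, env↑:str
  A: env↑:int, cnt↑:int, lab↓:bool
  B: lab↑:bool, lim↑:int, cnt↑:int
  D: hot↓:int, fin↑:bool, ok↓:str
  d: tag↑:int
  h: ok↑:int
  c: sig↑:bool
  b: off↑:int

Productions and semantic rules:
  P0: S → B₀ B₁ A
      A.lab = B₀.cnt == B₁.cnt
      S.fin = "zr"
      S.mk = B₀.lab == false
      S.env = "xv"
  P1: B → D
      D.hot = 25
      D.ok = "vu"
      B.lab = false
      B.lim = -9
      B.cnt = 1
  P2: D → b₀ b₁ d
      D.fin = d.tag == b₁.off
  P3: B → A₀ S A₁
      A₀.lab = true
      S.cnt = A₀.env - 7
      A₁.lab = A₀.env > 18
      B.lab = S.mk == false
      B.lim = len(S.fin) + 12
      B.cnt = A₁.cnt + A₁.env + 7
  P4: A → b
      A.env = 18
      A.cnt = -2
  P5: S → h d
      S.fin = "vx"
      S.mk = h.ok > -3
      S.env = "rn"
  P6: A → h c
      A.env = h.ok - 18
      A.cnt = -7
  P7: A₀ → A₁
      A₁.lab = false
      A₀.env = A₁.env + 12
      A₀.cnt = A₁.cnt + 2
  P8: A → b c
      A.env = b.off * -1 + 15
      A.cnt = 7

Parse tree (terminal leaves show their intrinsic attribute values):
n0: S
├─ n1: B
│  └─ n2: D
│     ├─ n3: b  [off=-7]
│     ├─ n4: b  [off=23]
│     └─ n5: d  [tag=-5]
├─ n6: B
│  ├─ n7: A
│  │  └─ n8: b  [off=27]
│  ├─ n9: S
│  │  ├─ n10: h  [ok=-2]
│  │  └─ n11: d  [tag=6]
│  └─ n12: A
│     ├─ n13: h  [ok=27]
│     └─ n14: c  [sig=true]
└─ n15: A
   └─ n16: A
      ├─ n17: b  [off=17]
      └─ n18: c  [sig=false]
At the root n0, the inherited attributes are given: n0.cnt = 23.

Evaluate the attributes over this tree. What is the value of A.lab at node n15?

1. n0.cnt = 23  [given at root]
2. n2.hot = 25  [25]
3. n2.ok = "vu"  ["vu"]
4. n3.off = -7  [terminal]
5. n4.off = 23  [terminal]
6. n5.tag = -5  [terminal]
7. n2.fin = false  [d.tag == b₁.off]
8. n1.lab = false  [false]
9. n1.lim = -9  [-9]
10. n1.cnt = 1  [1]
11. n7.lab = true  [true]
12. n8.off = 27  [terminal]
13. n7.env = 18  [18]
14. n7.cnt = -2  [-2]
15. n9.cnt = 11  [A₀.env - 7]
16. n10.ok = -2  [terminal]
17. n11.tag = 6  [terminal]
18. n9.fin = "vx"  ["vx"]
19. n9.mk = true  [h.ok > -3]
20. n9.env = "rn"  ["rn"]
21. n12.lab = false  [A₀.env > 18]
22. n13.ok = 27  [terminal]
23. n14.sig = true  [terminal]
24. n12.env = 9  [h.ok - 18]
25. n12.cnt = -7  [-7]
26. n6.lab = false  [S.mk == false]
27. n6.lim = 14  [len(S.fin) + 12]
28. n6.cnt = 9  [A₁.cnt + A₁.env + 7]
29. n15.lab = false  [B₀.cnt == B₁.cnt]
30. n16.lab = false  [false]
31. n17.off = 17  [terminal]
32. n18.sig = false  [terminal]
33. n16.env = -2  [b.off * -1 + 15]
34. n16.cnt = 7  [7]
35. n15.env = 10  [A₁.env + 12]
36. n15.cnt = 9  [A₁.cnt + 2]
37. n0.fin = "zr"  ["zr"]
38. n0.mk = true  [B₀.lab == false]
39. n0.env = "xv"  ["xv"]

false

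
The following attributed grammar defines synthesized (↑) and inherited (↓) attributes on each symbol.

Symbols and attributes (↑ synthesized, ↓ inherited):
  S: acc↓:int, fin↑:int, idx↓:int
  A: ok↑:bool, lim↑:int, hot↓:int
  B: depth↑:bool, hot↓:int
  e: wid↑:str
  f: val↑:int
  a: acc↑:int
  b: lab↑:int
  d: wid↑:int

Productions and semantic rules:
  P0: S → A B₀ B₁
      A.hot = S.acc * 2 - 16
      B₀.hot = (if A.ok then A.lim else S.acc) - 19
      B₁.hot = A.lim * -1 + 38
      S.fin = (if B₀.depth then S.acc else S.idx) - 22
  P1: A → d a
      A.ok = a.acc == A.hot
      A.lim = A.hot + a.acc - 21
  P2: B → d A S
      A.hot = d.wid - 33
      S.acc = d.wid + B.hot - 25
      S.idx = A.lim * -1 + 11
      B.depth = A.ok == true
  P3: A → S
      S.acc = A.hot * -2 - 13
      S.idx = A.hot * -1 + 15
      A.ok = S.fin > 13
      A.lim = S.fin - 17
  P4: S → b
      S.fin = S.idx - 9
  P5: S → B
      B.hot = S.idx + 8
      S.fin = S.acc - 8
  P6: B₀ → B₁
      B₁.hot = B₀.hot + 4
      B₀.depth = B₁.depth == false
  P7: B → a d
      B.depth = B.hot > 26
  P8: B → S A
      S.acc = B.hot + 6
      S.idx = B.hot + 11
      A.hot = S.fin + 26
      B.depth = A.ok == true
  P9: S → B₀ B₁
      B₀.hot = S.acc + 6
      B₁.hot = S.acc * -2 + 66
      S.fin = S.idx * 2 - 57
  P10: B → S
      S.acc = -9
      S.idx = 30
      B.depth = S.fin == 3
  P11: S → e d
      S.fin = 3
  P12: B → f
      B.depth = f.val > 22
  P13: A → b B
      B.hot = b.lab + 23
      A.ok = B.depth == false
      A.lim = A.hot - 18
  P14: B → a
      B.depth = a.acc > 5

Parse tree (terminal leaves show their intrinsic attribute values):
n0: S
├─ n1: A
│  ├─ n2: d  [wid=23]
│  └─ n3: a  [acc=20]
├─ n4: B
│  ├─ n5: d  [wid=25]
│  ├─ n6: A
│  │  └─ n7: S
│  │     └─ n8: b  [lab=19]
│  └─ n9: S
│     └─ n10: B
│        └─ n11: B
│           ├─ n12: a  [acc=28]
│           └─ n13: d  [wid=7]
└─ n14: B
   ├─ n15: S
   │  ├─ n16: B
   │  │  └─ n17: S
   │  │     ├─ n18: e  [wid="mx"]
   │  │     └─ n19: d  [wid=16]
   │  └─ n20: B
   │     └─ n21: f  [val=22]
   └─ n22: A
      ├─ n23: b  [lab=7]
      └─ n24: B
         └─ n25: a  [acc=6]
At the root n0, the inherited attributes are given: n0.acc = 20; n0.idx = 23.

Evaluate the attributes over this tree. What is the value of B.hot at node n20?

24

1. n0.acc = 20  [given at root]
2. n0.idx = 23  [given at root]
3. n1.hot = 24  [S.acc * 2 - 16]
4. n2.wid = 23  [terminal]
5. n3.acc = 20  [terminal]
6. n1.ok = false  [a.acc == A.hot]
7. n1.lim = 23  [A.hot + a.acc - 21]
8. n4.hot = 1  [(if A.ok then A.lim else S.acc) - 19]
9. n5.wid = 25  [terminal]
10. n6.hot = -8  [d.wid - 33]
11. n7.acc = 3  [A.hot * -2 - 13]
12. n7.idx = 23  [A.hot * -1 + 15]
13. n8.lab = 19  [terminal]
14. n7.fin = 14  [S.idx - 9]
15. n6.ok = true  [S.fin > 13]
16. n6.lim = -3  [S.fin - 17]
17. n9.acc = 1  [d.wid + B.hot - 25]
18. n9.idx = 14  [A.lim * -1 + 11]
19. n10.hot = 22  [S.idx + 8]
20. n11.hot = 26  [B₀.hot + 4]
21. n12.acc = 28  [terminal]
22. n13.wid = 7  [terminal]
23. n11.depth = false  [B.hot > 26]
24. n10.depth = true  [B₁.depth == false]
25. n9.fin = -7  [S.acc - 8]
26. n4.depth = true  [A.ok == true]
27. n14.hot = 15  [A.lim * -1 + 38]
28. n15.acc = 21  [B.hot + 6]
29. n15.idx = 26  [B.hot + 11]
30. n16.hot = 27  [S.acc + 6]
31. n17.acc = -9  [-9]
32. n17.idx = 30  [30]
33. n18.wid = "mx"  [terminal]
34. n19.wid = 16  [terminal]
35. n17.fin = 3  [3]
36. n16.depth = true  [S.fin == 3]
37. n20.hot = 24  [S.acc * -2 + 66]
38. n21.val = 22  [terminal]
39. n20.depth = false  [f.val > 22]
40. n15.fin = -5  [S.idx * 2 - 57]
41. n22.hot = 21  [S.fin + 26]
42. n23.lab = 7  [terminal]
43. n24.hot = 30  [b.lab + 23]
44. n25.acc = 6  [terminal]
45. n24.depth = true  [a.acc > 5]
46. n22.ok = false  [B.depth == false]
47. n22.lim = 3  [A.hot - 18]
48. n14.depth = false  [A.ok == true]
49. n0.fin = -2  [(if B₀.depth then S.acc else S.idx) - 22]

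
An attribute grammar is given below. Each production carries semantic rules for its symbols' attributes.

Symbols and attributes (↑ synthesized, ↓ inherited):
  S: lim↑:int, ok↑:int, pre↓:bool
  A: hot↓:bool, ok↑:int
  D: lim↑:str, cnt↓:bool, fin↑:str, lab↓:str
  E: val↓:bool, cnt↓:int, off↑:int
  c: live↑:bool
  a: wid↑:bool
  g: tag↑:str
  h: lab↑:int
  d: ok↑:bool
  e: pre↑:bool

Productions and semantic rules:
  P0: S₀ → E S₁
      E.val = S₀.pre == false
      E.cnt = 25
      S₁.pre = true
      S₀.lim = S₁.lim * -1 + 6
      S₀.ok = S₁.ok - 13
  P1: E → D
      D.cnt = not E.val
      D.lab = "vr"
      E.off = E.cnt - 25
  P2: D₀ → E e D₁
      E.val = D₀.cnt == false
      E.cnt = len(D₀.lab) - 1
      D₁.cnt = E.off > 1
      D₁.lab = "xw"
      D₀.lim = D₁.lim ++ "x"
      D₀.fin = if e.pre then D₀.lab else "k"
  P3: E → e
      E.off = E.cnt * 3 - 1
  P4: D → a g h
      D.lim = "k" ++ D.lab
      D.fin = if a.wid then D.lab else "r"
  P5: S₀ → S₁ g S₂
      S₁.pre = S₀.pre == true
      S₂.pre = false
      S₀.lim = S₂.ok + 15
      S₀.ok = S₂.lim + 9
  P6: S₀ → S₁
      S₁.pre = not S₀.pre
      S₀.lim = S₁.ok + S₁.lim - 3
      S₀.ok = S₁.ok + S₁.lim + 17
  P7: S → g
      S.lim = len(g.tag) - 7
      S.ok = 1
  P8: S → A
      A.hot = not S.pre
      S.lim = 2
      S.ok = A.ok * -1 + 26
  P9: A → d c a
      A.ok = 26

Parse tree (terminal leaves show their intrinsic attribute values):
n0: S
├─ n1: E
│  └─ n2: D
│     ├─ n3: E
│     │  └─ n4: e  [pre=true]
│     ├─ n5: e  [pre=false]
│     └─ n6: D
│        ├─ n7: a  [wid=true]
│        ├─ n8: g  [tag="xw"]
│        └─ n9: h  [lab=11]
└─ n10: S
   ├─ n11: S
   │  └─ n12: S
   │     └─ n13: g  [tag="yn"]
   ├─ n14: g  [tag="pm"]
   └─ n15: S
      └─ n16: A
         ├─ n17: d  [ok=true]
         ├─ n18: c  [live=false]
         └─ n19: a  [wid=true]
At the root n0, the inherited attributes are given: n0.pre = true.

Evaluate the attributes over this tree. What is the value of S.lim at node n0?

1. n0.pre = true  [given at root]
2. n1.val = false  [S₀.pre == false]
3. n1.cnt = 25  [25]
4. n2.cnt = true  [not E.val]
5. n2.lab = "vr"  ["vr"]
6. n3.val = false  [D₀.cnt == false]
7. n3.cnt = 1  [len(D₀.lab) - 1]
8. n4.pre = true  [terminal]
9. n3.off = 2  [E.cnt * 3 - 1]
10. n5.pre = false  [terminal]
11. n6.cnt = true  [E.off > 1]
12. n6.lab = "xw"  ["xw"]
13. n7.wid = true  [terminal]
14. n8.tag = "xw"  [terminal]
15. n9.lab = 11  [terminal]
16. n6.lim = "kxw"  ["k" ++ D.lab]
17. n6.fin = "xw"  [if a.wid then D.lab else "r"]
18. n2.lim = "kxwx"  [D₁.lim ++ "x"]
19. n2.fin = "k"  [if e.pre then D₀.lab else "k"]
20. n1.off = 0  [E.cnt - 25]
21. n10.pre = true  [true]
22. n11.pre = true  [S₀.pre == true]
23. n12.pre = false  [not S₀.pre]
24. n13.tag = "yn"  [terminal]
25. n12.lim = -5  [len(g.tag) - 7]
26. n12.ok = 1  [1]
27. n11.lim = -7  [S₁.ok + S₁.lim - 3]
28. n11.ok = 13  [S₁.ok + S₁.lim + 17]
29. n14.tag = "pm"  [terminal]
30. n15.pre = false  [false]
31. n16.hot = true  [not S.pre]
32. n17.ok = true  [terminal]
33. n18.live = false  [terminal]
34. n19.wid = true  [terminal]
35. n16.ok = 26  [26]
36. n15.lim = 2  [2]
37. n15.ok = 0  [A.ok * -1 + 26]
38. n10.lim = 15  [S₂.ok + 15]
39. n10.ok = 11  [S₂.lim + 9]
40. n0.lim = -9  [S₁.lim * -1 + 6]
41. n0.ok = -2  [S₁.ok - 13]

-9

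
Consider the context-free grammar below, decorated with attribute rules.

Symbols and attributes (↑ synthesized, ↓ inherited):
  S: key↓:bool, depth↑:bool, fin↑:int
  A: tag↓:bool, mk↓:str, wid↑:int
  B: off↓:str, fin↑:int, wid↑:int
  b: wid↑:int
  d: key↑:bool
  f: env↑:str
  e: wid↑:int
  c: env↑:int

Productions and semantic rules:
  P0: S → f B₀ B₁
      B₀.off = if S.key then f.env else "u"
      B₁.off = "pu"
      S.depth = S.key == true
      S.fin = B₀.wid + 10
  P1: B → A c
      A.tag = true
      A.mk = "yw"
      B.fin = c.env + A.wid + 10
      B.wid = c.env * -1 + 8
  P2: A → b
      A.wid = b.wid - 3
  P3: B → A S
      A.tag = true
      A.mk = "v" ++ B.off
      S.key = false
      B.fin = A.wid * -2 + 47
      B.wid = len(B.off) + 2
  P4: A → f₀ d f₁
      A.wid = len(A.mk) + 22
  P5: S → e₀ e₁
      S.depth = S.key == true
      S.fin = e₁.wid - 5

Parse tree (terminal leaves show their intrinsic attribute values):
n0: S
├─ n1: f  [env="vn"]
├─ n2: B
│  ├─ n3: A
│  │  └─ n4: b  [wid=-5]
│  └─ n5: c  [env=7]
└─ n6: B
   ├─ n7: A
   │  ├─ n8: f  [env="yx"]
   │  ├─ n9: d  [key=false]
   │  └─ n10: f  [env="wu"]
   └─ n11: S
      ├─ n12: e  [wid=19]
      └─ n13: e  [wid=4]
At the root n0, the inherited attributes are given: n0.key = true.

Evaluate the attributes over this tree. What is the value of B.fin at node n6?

1. n0.key = true  [given at root]
2. n1.env = "vn"  [terminal]
3. n2.off = "vn"  [if S.key then f.env else "u"]
4. n3.tag = true  [true]
5. n3.mk = "yw"  ["yw"]
6. n4.wid = -5  [terminal]
7. n3.wid = -8  [b.wid - 3]
8. n5.env = 7  [terminal]
9. n2.fin = 9  [c.env + A.wid + 10]
10. n2.wid = 1  [c.env * -1 + 8]
11. n6.off = "pu"  ["pu"]
12. n7.tag = true  [true]
13. n7.mk = "vpu"  ["v" ++ B.off]
14. n8.env = "yx"  [terminal]
15. n9.key = false  [terminal]
16. n10.env = "wu"  [terminal]
17. n7.wid = 25  [len(A.mk) + 22]
18. n11.key = false  [false]
19. n12.wid = 19  [terminal]
20. n13.wid = 4  [terminal]
21. n11.depth = false  [S.key == true]
22. n11.fin = -1  [e₁.wid - 5]
23. n6.fin = -3  [A.wid * -2 + 47]
24. n6.wid = 4  [len(B.off) + 2]
25. n0.depth = true  [S.key == true]
26. n0.fin = 11  [B₀.wid + 10]

-3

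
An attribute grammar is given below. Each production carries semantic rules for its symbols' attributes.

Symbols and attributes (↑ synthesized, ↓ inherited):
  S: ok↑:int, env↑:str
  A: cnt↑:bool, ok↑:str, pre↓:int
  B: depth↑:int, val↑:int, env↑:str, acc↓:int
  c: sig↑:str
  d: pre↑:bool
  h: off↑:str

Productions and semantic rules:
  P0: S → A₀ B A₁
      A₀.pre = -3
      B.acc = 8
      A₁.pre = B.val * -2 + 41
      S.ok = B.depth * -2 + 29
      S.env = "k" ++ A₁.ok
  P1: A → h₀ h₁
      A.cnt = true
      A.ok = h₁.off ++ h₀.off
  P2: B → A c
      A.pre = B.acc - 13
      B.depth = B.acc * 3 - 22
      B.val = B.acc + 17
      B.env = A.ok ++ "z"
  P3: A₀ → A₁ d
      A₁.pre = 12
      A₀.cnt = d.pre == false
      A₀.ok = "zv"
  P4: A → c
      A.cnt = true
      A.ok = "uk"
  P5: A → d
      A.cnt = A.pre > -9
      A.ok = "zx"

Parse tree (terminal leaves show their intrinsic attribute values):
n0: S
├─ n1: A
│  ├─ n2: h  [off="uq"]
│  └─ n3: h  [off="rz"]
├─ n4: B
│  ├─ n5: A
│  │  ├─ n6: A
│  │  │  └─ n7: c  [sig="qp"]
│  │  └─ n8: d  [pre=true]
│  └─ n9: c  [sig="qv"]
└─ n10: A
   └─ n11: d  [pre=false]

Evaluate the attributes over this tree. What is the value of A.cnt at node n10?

false

1. n1.pre = -3  [-3]
2. n2.off = "uq"  [terminal]
3. n3.off = "rz"  [terminal]
4. n1.cnt = true  [true]
5. n1.ok = "rzuq"  [h₁.off ++ h₀.off]
6. n4.acc = 8  [8]
7. n5.pre = -5  [B.acc - 13]
8. n6.pre = 12  [12]
9. n7.sig = "qp"  [terminal]
10. n6.cnt = true  [true]
11. n6.ok = "uk"  ["uk"]
12. n8.pre = true  [terminal]
13. n5.cnt = false  [d.pre == false]
14. n5.ok = "zv"  ["zv"]
15. n9.sig = "qv"  [terminal]
16. n4.depth = 2  [B.acc * 3 - 22]
17. n4.val = 25  [B.acc + 17]
18. n4.env = "zvz"  [A.ok ++ "z"]
19. n10.pre = -9  [B.val * -2 + 41]
20. n11.pre = false  [terminal]
21. n10.cnt = false  [A.pre > -9]
22. n10.ok = "zx"  ["zx"]
23. n0.ok = 25  [B.depth * -2 + 29]
24. n0.env = "kzx"  ["k" ++ A₁.ok]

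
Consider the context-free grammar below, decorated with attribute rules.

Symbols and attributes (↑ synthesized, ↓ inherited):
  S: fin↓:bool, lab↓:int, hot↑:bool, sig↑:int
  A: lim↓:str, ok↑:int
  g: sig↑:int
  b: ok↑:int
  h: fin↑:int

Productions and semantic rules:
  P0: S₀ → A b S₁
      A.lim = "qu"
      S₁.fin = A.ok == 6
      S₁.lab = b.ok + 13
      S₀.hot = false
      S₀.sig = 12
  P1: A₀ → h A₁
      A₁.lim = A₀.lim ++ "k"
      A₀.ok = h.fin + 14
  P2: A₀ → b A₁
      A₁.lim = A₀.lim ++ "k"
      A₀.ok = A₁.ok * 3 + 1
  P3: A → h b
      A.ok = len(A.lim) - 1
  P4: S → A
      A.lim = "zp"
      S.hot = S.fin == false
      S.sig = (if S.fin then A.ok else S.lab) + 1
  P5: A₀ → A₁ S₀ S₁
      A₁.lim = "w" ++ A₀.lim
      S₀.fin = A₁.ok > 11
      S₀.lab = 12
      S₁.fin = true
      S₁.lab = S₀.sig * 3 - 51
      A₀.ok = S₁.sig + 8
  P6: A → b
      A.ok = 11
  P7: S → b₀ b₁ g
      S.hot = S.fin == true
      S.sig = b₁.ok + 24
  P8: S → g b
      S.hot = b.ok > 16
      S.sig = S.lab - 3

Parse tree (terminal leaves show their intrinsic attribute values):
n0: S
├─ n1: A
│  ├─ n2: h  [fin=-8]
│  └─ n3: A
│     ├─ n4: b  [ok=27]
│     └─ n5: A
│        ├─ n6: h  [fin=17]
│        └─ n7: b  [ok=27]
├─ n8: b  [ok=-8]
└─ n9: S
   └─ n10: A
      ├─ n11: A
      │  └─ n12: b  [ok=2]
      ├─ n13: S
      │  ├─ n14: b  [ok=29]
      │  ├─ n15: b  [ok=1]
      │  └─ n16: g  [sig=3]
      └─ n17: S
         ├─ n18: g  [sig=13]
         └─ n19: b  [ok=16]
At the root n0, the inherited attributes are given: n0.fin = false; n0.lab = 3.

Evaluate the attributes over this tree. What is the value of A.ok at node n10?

1. n0.fin = false  [given at root]
2. n0.lab = 3  [given at root]
3. n1.lim = "qu"  ["qu"]
4. n2.fin = -8  [terminal]
5. n3.lim = "quk"  [A₀.lim ++ "k"]
6. n4.ok = 27  [terminal]
7. n5.lim = "qukk"  [A₀.lim ++ "k"]
8. n6.fin = 17  [terminal]
9. n7.ok = 27  [terminal]
10. n5.ok = 3  [len(A.lim) - 1]
11. n3.ok = 10  [A₁.ok * 3 + 1]
12. n1.ok = 6  [h.fin + 14]
13. n8.ok = -8  [terminal]
14. n9.fin = true  [A.ok == 6]
15. n9.lab = 5  [b.ok + 13]
16. n10.lim = "zp"  ["zp"]
17. n11.lim = "wzp"  ["w" ++ A₀.lim]
18. n12.ok = 2  [terminal]
19. n11.ok = 11  [11]
20. n13.fin = false  [A₁.ok > 11]
21. n13.lab = 12  [12]
22. n14.ok = 29  [terminal]
23. n15.ok = 1  [terminal]
24. n16.sig = 3  [terminal]
25. n13.hot = false  [S.fin == true]
26. n13.sig = 25  [b₁.ok + 24]
27. n17.fin = true  [true]
28. n17.lab = 24  [S₀.sig * 3 - 51]
29. n18.sig = 13  [terminal]
30. n19.ok = 16  [terminal]
31. n17.hot = false  [b.ok > 16]
32. n17.sig = 21  [S.lab - 3]
33. n10.ok = 29  [S₁.sig + 8]
34. n9.hot = false  [S.fin == false]
35. n9.sig = 30  [(if S.fin then A.ok else S.lab) + 1]
36. n0.hot = false  [false]
37. n0.sig = 12  [12]

29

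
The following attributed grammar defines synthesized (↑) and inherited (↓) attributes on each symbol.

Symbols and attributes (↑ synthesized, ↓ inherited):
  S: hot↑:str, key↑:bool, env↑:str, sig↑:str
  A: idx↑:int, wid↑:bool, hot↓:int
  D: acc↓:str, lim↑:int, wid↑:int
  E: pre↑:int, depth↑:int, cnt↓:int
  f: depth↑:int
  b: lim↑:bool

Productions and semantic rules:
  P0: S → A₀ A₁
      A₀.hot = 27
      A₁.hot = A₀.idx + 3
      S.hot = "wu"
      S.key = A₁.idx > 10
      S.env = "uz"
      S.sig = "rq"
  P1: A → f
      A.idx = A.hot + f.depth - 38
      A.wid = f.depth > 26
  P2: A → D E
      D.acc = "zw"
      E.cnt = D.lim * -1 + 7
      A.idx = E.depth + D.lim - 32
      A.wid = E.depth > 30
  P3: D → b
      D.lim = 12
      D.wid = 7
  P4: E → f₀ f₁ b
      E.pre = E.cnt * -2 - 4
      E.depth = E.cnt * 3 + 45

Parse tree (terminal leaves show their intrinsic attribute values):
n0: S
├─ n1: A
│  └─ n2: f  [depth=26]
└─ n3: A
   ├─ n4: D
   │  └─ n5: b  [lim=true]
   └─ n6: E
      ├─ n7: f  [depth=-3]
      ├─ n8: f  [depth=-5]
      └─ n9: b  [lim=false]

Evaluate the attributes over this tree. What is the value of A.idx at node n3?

1. n1.hot = 27  [27]
2. n2.depth = 26  [terminal]
3. n1.idx = 15  [A.hot + f.depth - 38]
4. n1.wid = false  [f.depth > 26]
5. n3.hot = 18  [A₀.idx + 3]
6. n4.acc = "zw"  ["zw"]
7. n5.lim = true  [terminal]
8. n4.lim = 12  [12]
9. n4.wid = 7  [7]
10. n6.cnt = -5  [D.lim * -1 + 7]
11. n7.depth = -3  [terminal]
12. n8.depth = -5  [terminal]
13. n9.lim = false  [terminal]
14. n6.pre = 6  [E.cnt * -2 - 4]
15. n6.depth = 30  [E.cnt * 3 + 45]
16. n3.idx = 10  [E.depth + D.lim - 32]
17. n3.wid = false  [E.depth > 30]
18. n0.hot = "wu"  ["wu"]
19. n0.key = false  [A₁.idx > 10]
20. n0.env = "uz"  ["uz"]
21. n0.sig = "rq"  ["rq"]

10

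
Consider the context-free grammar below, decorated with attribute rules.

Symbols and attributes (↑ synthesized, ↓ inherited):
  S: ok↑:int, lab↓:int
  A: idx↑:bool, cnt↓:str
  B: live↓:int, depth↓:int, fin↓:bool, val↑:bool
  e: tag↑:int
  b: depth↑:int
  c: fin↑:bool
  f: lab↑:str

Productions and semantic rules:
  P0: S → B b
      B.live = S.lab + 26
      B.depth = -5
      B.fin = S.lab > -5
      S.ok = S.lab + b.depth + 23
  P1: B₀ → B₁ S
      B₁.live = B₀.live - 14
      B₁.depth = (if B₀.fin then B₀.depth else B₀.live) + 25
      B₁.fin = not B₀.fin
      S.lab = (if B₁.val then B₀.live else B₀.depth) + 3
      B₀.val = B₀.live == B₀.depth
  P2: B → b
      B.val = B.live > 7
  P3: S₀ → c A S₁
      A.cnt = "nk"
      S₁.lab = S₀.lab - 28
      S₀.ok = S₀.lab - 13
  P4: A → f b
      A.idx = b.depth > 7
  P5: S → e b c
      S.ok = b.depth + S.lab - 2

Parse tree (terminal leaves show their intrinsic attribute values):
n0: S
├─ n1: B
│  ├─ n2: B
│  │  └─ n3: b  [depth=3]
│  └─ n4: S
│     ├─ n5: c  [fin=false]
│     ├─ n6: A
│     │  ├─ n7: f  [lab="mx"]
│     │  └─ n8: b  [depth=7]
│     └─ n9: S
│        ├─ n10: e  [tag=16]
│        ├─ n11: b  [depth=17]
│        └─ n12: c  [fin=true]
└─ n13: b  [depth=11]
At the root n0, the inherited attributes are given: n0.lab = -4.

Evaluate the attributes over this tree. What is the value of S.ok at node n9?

12

1. n0.lab = -4  [given at root]
2. n1.live = 22  [S.lab + 26]
3. n1.depth = -5  [-5]
4. n1.fin = true  [S.lab > -5]
5. n2.live = 8  [B₀.live - 14]
6. n2.depth = 20  [(if B₀.fin then B₀.depth else B₀.live) + 25]
7. n2.fin = false  [not B₀.fin]
8. n3.depth = 3  [terminal]
9. n2.val = true  [B.live > 7]
10. n4.lab = 25  [(if B₁.val then B₀.live else B₀.depth) + 3]
11. n5.fin = false  [terminal]
12. n6.cnt = "nk"  ["nk"]
13. n7.lab = "mx"  [terminal]
14. n8.depth = 7  [terminal]
15. n6.idx = false  [b.depth > 7]
16. n9.lab = -3  [S₀.lab - 28]
17. n10.tag = 16  [terminal]
18. n11.depth = 17  [terminal]
19. n12.fin = true  [terminal]
20. n9.ok = 12  [b.depth + S.lab - 2]
21. n4.ok = 12  [S₀.lab - 13]
22. n1.val = false  [B₀.live == B₀.depth]
23. n13.depth = 11  [terminal]
24. n0.ok = 30  [S.lab + b.depth + 23]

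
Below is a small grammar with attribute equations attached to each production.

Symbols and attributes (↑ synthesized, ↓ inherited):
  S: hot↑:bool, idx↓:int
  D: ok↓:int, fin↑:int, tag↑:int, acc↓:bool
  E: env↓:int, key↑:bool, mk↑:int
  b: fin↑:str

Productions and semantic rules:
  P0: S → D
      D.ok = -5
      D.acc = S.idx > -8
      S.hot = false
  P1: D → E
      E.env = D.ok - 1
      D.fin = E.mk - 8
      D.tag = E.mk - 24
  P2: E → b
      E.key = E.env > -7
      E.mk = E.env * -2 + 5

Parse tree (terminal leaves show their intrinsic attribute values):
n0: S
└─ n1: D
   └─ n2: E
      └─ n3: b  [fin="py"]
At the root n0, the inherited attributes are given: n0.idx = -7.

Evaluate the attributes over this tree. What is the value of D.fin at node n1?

9

1. n0.idx = -7  [given at root]
2. n1.ok = -5  [-5]
3. n1.acc = true  [S.idx > -8]
4. n2.env = -6  [D.ok - 1]
5. n3.fin = "py"  [terminal]
6. n2.key = true  [E.env > -7]
7. n2.mk = 17  [E.env * -2 + 5]
8. n1.fin = 9  [E.mk - 8]
9. n1.tag = -7  [E.mk - 24]
10. n0.hot = false  [false]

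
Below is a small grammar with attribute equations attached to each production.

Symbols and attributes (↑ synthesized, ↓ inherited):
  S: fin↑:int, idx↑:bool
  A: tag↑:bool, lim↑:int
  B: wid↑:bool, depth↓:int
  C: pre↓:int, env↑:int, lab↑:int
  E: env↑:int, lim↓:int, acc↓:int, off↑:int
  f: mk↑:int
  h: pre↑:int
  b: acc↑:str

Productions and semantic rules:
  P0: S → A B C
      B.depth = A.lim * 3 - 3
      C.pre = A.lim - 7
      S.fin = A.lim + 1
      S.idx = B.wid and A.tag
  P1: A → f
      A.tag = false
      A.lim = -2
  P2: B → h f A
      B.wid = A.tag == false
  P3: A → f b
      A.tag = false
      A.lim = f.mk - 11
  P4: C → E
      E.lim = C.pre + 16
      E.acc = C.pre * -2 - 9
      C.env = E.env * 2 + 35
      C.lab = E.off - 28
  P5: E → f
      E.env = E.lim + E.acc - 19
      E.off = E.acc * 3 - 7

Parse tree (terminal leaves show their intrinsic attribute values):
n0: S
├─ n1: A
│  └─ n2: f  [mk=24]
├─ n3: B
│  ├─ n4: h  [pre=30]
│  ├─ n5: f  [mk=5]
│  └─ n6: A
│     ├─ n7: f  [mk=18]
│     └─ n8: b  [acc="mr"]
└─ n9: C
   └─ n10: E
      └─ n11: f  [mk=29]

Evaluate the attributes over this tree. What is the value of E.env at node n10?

-3

1. n2.mk = 24  [terminal]
2. n1.tag = false  [false]
3. n1.lim = -2  [-2]
4. n3.depth = -9  [A.lim * 3 - 3]
5. n4.pre = 30  [terminal]
6. n5.mk = 5  [terminal]
7. n7.mk = 18  [terminal]
8. n8.acc = "mr"  [terminal]
9. n6.tag = false  [false]
10. n6.lim = 7  [f.mk - 11]
11. n3.wid = true  [A.tag == false]
12. n9.pre = -9  [A.lim - 7]
13. n10.lim = 7  [C.pre + 16]
14. n10.acc = 9  [C.pre * -2 - 9]
15. n11.mk = 29  [terminal]
16. n10.env = -3  [E.lim + E.acc - 19]
17. n10.off = 20  [E.acc * 3 - 7]
18. n9.env = 29  [E.env * 2 + 35]
19. n9.lab = -8  [E.off - 28]
20. n0.fin = -1  [A.lim + 1]
21. n0.idx = false  [B.wid and A.tag]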